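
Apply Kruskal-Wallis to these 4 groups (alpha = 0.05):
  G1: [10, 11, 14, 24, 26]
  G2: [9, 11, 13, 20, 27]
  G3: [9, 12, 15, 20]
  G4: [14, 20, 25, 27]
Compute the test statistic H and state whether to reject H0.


Step 1: Combine all N = 18 observations and assign midranks.
sorted (value, group, rank): (9,G2,1.5), (9,G3,1.5), (10,G1,3), (11,G1,4.5), (11,G2,4.5), (12,G3,6), (13,G2,7), (14,G1,8.5), (14,G4,8.5), (15,G3,10), (20,G2,12), (20,G3,12), (20,G4,12), (24,G1,14), (25,G4,15), (26,G1,16), (27,G2,17.5), (27,G4,17.5)
Step 2: Sum ranks within each group.
R_1 = 46 (n_1 = 5)
R_2 = 42.5 (n_2 = 5)
R_3 = 29.5 (n_3 = 4)
R_4 = 53 (n_4 = 4)
Step 3: H = 12/(N(N+1)) * sum(R_i^2/n_i) - 3(N+1)
     = 12/(18*19) * (46^2/5 + 42.5^2/5 + 29.5^2/4 + 53^2/4) - 3*19
     = 0.035088 * 1704.26 - 57
     = 2.798684.
Step 4: Ties present; correction factor C = 1 - 48/(18^3 - 18) = 0.991744. Corrected H = 2.798684 / 0.991744 = 2.821982.
Step 5: Under H0, H ~ chi^2(3); p-value = 0.419894.
Step 6: alpha = 0.05. fail to reject H0.

H = 2.8220, df = 3, p = 0.419894, fail to reject H0.


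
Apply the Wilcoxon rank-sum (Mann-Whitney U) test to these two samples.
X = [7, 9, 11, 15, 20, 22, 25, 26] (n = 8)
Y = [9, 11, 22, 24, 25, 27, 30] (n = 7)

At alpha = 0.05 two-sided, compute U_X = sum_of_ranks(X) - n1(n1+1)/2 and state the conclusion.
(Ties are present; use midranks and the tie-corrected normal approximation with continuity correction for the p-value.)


Step 1: Combine and sort all 15 observations; assign midranks.
sorted (value, group): (7,X), (9,X), (9,Y), (11,X), (11,Y), (15,X), (20,X), (22,X), (22,Y), (24,Y), (25,X), (25,Y), (26,X), (27,Y), (30,Y)
ranks: 7->1, 9->2.5, 9->2.5, 11->4.5, 11->4.5, 15->6, 20->7, 22->8.5, 22->8.5, 24->10, 25->11.5, 25->11.5, 26->13, 27->14, 30->15
Step 2: Rank sum for X: R1 = 1 + 2.5 + 4.5 + 6 + 7 + 8.5 + 11.5 + 13 = 54.
Step 3: U_X = R1 - n1(n1+1)/2 = 54 - 8*9/2 = 54 - 36 = 18.
       U_Y = n1*n2 - U_X = 56 - 18 = 38.
Step 4: Ties are present, so use the tie-corrected normal approximation (with continuity correction) for the p-value.
Step 5: p-value = 0.269871; compare to alpha = 0.05. fail to reject H0.

U_X = 18, p = 0.269871, fail to reject H0 at alpha = 0.05.


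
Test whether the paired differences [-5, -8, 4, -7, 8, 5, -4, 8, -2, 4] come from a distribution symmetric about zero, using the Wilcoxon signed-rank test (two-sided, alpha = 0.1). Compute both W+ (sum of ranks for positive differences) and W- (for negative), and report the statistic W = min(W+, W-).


Step 1: Drop any zero differences (none here) and take |d_i|.
|d| = [5, 8, 4, 7, 8, 5, 4, 8, 2, 4]
Step 2: Midrank |d_i| (ties get averaged ranks).
ranks: |5|->5.5, |8|->9, |4|->3, |7|->7, |8|->9, |5|->5.5, |4|->3, |8|->9, |2|->1, |4|->3
Step 3: Attach original signs; sum ranks with positive sign and with negative sign.
W+ = 3 + 9 + 5.5 + 9 + 3 = 29.5
W- = 5.5 + 9 + 7 + 3 + 1 = 25.5
(Check: W+ + W- = 55 should equal n(n+1)/2 = 55.)
Step 4: Test statistic W = min(W+, W-) = 25.5.
Step 5: Ties in |d|, so use the tie-corrected normal approximation.
        E[W] = n(n+1)/4 = 10*11/4 = 27.5.
        Tie groups: |d|=4 (t=3), |d|=5 (t=2), |d|=8 (t=3); sum(t^3 - t) = 54.
        Var[W] = n(n+1)(2n+1)/24 - sum(t^3-t)/48 = 2310/24 - 54/48 = 95.125.
        z = (W - E[W]) / sqrt(Var[W]) = (25.5 - 27.5) / 9.7532 = -0.2051.
        Two-sided p = 2*Phi(z) = 0.837525.
Step 6: alpha = 0.1. fail to reject H0.

W+ = 29.5, W- = 25.5, W = min = 25.5, p = 0.837525, fail to reject H0.


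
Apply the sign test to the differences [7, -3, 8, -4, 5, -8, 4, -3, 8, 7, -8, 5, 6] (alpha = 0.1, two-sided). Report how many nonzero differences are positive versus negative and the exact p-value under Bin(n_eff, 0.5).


Step 1: Discard zero differences. Original n = 13; n_eff = number of nonzero differences = 13.
Nonzero differences (with sign): +7, -3, +8, -4, +5, -8, +4, -3, +8, +7, -8, +5, +6
Step 2: Count signs: positive = 8, negative = 5.
Step 3: Under H0: P(positive) = 0.5, so the number of positives S ~ Bin(13, 0.5).
Step 4: Two-sided exact p-value = sum of Bin(13,0.5) probabilities at or below the observed probability = 0.581055.
Step 5: alpha = 0.1. fail to reject H0.

n_eff = 13, pos = 8, neg = 5, p = 0.581055, fail to reject H0.


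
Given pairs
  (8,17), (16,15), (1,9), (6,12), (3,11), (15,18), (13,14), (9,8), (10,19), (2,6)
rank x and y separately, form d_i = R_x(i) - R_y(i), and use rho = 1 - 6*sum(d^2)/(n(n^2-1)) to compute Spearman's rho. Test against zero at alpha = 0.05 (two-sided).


Step 1: Rank x and y separately (midranks; no ties here).
rank(x): 8->5, 16->10, 1->1, 6->4, 3->3, 15->9, 13->8, 9->6, 10->7, 2->2
rank(y): 17->8, 15->7, 9->3, 12->5, 11->4, 18->9, 14->6, 8->2, 19->10, 6->1
Step 2: d_i = R_x(i) - R_y(i); compute d_i^2.
  (5-8)^2=9, (10-7)^2=9, (1-3)^2=4, (4-5)^2=1, (3-4)^2=1, (9-9)^2=0, (8-6)^2=4, (6-2)^2=16, (7-10)^2=9, (2-1)^2=1
sum(d^2) = 54.
Step 3: rho = 1 - 6*54 / (10*(10^2 - 1)) = 1 - 324/990 = 0.672727.
Step 4: Under H0, t = rho * sqrt((n-2)/(1-rho^2)) = 2.5717 ~ t(8).
Step 5: Two-sided p-value from the t-distribution with 8 df = 0.033041.
Step 6: alpha = 0.05. reject H0.

rho = 0.6727, p = 0.033041, reject H0 at alpha = 0.05.


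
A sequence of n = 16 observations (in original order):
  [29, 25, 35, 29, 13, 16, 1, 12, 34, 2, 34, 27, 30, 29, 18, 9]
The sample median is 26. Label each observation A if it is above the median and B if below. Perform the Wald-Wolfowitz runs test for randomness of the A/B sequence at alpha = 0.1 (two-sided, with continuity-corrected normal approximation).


Step 1: Compute median = 26; label A = above, B = below.
Labels in order: ABAABBBBABAAAABB  (n_A = 8, n_B = 8)
Step 2: Count runs R = 8.
Step 3: Under H0 (random ordering), E[R] = 2*n_A*n_B/(n_A+n_B) + 1 = 2*8*8/16 + 1 = 9.0000.
        Var[R] = 2*n_A*n_B*(2*n_A*n_B - n_A - n_B) / ((n_A+n_B)^2 * (n_A+n_B-1)) = 14336/3840 = 3.7333.
        SD[R] = 1.9322.
Step 4: Continuity-corrected z = (R + 0.5 - E[R]) / SD[R] = (8 + 0.5 - 9.0000) / 1.9322 = -0.2588.
Step 5: Two-sided p-value via normal approximation = 2*(1 - Phi(|z|)) = 0.795809.
Step 6: alpha = 0.1. fail to reject H0.

R = 8, z = -0.2588, p = 0.795809, fail to reject H0.


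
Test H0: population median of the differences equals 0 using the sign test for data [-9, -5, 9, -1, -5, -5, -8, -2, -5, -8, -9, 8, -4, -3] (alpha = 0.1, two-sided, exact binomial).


Step 1: Discard zero differences. Original n = 14; n_eff = number of nonzero differences = 14.
Nonzero differences (with sign): -9, -5, +9, -1, -5, -5, -8, -2, -5, -8, -9, +8, -4, -3
Step 2: Count signs: positive = 2, negative = 12.
Step 3: Under H0: P(positive) = 0.5, so the number of positives S ~ Bin(14, 0.5).
Step 4: Two-sided exact p-value = sum of Bin(14,0.5) probabilities at or below the observed probability = 0.012939.
Step 5: alpha = 0.1. reject H0.

n_eff = 14, pos = 2, neg = 12, p = 0.012939, reject H0.


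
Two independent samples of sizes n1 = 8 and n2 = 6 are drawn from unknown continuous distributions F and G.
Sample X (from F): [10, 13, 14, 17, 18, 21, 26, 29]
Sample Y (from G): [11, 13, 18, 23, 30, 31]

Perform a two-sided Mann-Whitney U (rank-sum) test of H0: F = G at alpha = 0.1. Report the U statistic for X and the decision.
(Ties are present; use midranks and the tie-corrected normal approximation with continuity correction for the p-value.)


Step 1: Combine and sort all 14 observations; assign midranks.
sorted (value, group): (10,X), (11,Y), (13,X), (13,Y), (14,X), (17,X), (18,X), (18,Y), (21,X), (23,Y), (26,X), (29,X), (30,Y), (31,Y)
ranks: 10->1, 11->2, 13->3.5, 13->3.5, 14->5, 17->6, 18->7.5, 18->7.5, 21->9, 23->10, 26->11, 29->12, 30->13, 31->14
Step 2: Rank sum for X: R1 = 1 + 3.5 + 5 + 6 + 7.5 + 9 + 11 + 12 = 55.
Step 3: U_X = R1 - n1(n1+1)/2 = 55 - 8*9/2 = 55 - 36 = 19.
       U_Y = n1*n2 - U_X = 48 - 19 = 29.
Step 4: Ties are present, so use the tie-corrected normal approximation (with continuity correction) for the p-value.
Step 5: p-value = 0.560413; compare to alpha = 0.1. fail to reject H0.

U_X = 19, p = 0.560413, fail to reject H0 at alpha = 0.1.


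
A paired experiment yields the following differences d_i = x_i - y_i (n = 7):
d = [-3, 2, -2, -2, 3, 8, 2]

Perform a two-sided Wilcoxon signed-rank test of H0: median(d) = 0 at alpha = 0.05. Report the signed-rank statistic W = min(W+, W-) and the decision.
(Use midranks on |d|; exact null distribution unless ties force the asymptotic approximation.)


Step 1: Drop any zero differences (none here) and take |d_i|.
|d| = [3, 2, 2, 2, 3, 8, 2]
Step 2: Midrank |d_i| (ties get averaged ranks).
ranks: |3|->5.5, |2|->2.5, |2|->2.5, |2|->2.5, |3|->5.5, |8|->7, |2|->2.5
Step 3: Attach original signs; sum ranks with positive sign and with negative sign.
W+ = 2.5 + 5.5 + 7 + 2.5 = 17.5
W- = 5.5 + 2.5 + 2.5 = 10.5
(Check: W+ + W- = 28 should equal n(n+1)/2 = 28.)
Step 4: Test statistic W = min(W+, W-) = 10.5.
Step 5: Ties in |d|, so use the tie-corrected normal approximation.
        E[W] = n(n+1)/4 = 7*8/4 = 14.
        Tie groups: |d|=2 (t=4), |d|=3 (t=2); sum(t^3 - t) = 66.
        Var[W] = n(n+1)(2n+1)/24 - sum(t^3-t)/48 = 840/24 - 66/48 = 33.625.
        z = (W - E[W]) / sqrt(Var[W]) = (10.5 - 14) / 5.7987 = -0.6036.
        Two-sided p = 2*Phi(z) = 0.546121.
Step 6: alpha = 0.05. fail to reject H0.

W+ = 17.5, W- = 10.5, W = min = 10.5, p = 0.546121, fail to reject H0.


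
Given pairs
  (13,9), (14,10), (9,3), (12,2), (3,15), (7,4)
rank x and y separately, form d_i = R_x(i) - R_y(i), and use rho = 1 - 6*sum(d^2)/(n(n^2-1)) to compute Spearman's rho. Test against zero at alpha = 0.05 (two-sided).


Step 1: Rank x and y separately (midranks; no ties here).
rank(x): 13->5, 14->6, 9->3, 12->4, 3->1, 7->2
rank(y): 9->4, 10->5, 3->2, 2->1, 15->6, 4->3
Step 2: d_i = R_x(i) - R_y(i); compute d_i^2.
  (5-4)^2=1, (6-5)^2=1, (3-2)^2=1, (4-1)^2=9, (1-6)^2=25, (2-3)^2=1
sum(d^2) = 38.
Step 3: rho = 1 - 6*38 / (6*(6^2 - 1)) = 1 - 228/210 = -0.085714.
Step 4: Under H0, t = rho * sqrt((n-2)/(1-rho^2)) = -0.1721 ~ t(4).
Step 5: Two-sided p-value from the t-distribution with 4 df = 0.871743.
Step 6: alpha = 0.05. fail to reject H0.

rho = -0.0857, p = 0.871743, fail to reject H0 at alpha = 0.05.


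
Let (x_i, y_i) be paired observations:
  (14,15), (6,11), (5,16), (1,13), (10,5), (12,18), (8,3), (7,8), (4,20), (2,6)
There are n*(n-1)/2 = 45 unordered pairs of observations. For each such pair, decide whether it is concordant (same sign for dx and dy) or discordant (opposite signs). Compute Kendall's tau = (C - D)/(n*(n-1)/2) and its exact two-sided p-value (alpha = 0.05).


Step 1: Enumerate the 45 unordered pairs (i,j) with i<j and classify each by sign(x_j-x_i) * sign(y_j-y_i).
  (1,2):dx=-8,dy=-4->C; (1,3):dx=-9,dy=+1->D; (1,4):dx=-13,dy=-2->C; (1,5):dx=-4,dy=-10->C
  (1,6):dx=-2,dy=+3->D; (1,7):dx=-6,dy=-12->C; (1,8):dx=-7,dy=-7->C; (1,9):dx=-10,dy=+5->D
  (1,10):dx=-12,dy=-9->C; (2,3):dx=-1,dy=+5->D; (2,4):dx=-5,dy=+2->D; (2,5):dx=+4,dy=-6->D
  (2,6):dx=+6,dy=+7->C; (2,7):dx=+2,dy=-8->D; (2,8):dx=+1,dy=-3->D; (2,9):dx=-2,dy=+9->D
  (2,10):dx=-4,dy=-5->C; (3,4):dx=-4,dy=-3->C; (3,5):dx=+5,dy=-11->D; (3,6):dx=+7,dy=+2->C
  (3,7):dx=+3,dy=-13->D; (3,8):dx=+2,dy=-8->D; (3,9):dx=-1,dy=+4->D; (3,10):dx=-3,dy=-10->C
  (4,5):dx=+9,dy=-8->D; (4,6):dx=+11,dy=+5->C; (4,7):dx=+7,dy=-10->D; (4,8):dx=+6,dy=-5->D
  (4,9):dx=+3,dy=+7->C; (4,10):dx=+1,dy=-7->D; (5,6):dx=+2,dy=+13->C; (5,7):dx=-2,dy=-2->C
  (5,8):dx=-3,dy=+3->D; (5,9):dx=-6,dy=+15->D; (5,10):dx=-8,dy=+1->D; (6,7):dx=-4,dy=-15->C
  (6,8):dx=-5,dy=-10->C; (6,9):dx=-8,dy=+2->D; (6,10):dx=-10,dy=-12->C; (7,8):dx=-1,dy=+5->D
  (7,9):dx=-4,dy=+17->D; (7,10):dx=-6,dy=+3->D; (8,9):dx=-3,dy=+12->D; (8,10):dx=-5,dy=-2->C
  (9,10):dx=-2,dy=-14->C
Step 2: C = 20, D = 25, total pairs = 45.
Step 3: tau = (C - D)/(n(n-1)/2) = (20 - 25)/45 = -0.111111.
Step 4: Exact two-sided p-value (enumerate n! = 3628800 permutations of y under H0): p = 0.727490.
Step 5: alpha = 0.05. fail to reject H0.

tau_b = -0.1111 (C=20, D=25), p = 0.727490, fail to reject H0.


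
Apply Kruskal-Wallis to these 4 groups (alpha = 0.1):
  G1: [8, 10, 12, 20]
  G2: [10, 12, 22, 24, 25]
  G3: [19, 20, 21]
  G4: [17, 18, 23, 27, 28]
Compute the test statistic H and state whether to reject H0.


Step 1: Combine all N = 17 observations and assign midranks.
sorted (value, group, rank): (8,G1,1), (10,G1,2.5), (10,G2,2.5), (12,G1,4.5), (12,G2,4.5), (17,G4,6), (18,G4,7), (19,G3,8), (20,G1,9.5), (20,G3,9.5), (21,G3,11), (22,G2,12), (23,G4,13), (24,G2,14), (25,G2,15), (27,G4,16), (28,G4,17)
Step 2: Sum ranks within each group.
R_1 = 17.5 (n_1 = 4)
R_2 = 48 (n_2 = 5)
R_3 = 28.5 (n_3 = 3)
R_4 = 59 (n_4 = 5)
Step 3: H = 12/(N(N+1)) * sum(R_i^2/n_i) - 3(N+1)
     = 12/(17*18) * (17.5^2/4 + 48^2/5 + 28.5^2/3 + 59^2/5) - 3*18
     = 0.039216 * 1504.31 - 54
     = 4.992647.
Step 4: Ties present; correction factor C = 1 - 18/(17^3 - 17) = 0.996324. Corrected H = 4.992647 / 0.996324 = 5.011070.
Step 5: Under H0, H ~ chi^2(3); p-value = 0.170988.
Step 6: alpha = 0.1. fail to reject H0.

H = 5.0111, df = 3, p = 0.170988, fail to reject H0.


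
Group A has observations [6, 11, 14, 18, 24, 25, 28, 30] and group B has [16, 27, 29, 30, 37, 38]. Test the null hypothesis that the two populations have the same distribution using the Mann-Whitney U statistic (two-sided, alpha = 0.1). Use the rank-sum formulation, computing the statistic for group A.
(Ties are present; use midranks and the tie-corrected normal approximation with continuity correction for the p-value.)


Step 1: Combine and sort all 14 observations; assign midranks.
sorted (value, group): (6,X), (11,X), (14,X), (16,Y), (18,X), (24,X), (25,X), (27,Y), (28,X), (29,Y), (30,X), (30,Y), (37,Y), (38,Y)
ranks: 6->1, 11->2, 14->3, 16->4, 18->5, 24->6, 25->7, 27->8, 28->9, 29->10, 30->11.5, 30->11.5, 37->13, 38->14
Step 2: Rank sum for X: R1 = 1 + 2 + 3 + 5 + 6 + 7 + 9 + 11.5 = 44.5.
Step 3: U_X = R1 - n1(n1+1)/2 = 44.5 - 8*9/2 = 44.5 - 36 = 8.5.
       U_Y = n1*n2 - U_X = 48 - 8.5 = 39.5.
Step 4: Ties are present, so use the tie-corrected normal approximation (with continuity correction) for the p-value.
Step 5: p-value = 0.052547; compare to alpha = 0.1. reject H0.

U_X = 8.5, p = 0.052547, reject H0 at alpha = 0.1.


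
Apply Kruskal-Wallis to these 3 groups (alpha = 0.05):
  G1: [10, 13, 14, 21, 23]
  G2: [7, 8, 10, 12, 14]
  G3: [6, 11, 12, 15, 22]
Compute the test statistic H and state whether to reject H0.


Step 1: Combine all N = 15 observations and assign midranks.
sorted (value, group, rank): (6,G3,1), (7,G2,2), (8,G2,3), (10,G1,4.5), (10,G2,4.5), (11,G3,6), (12,G2,7.5), (12,G3,7.5), (13,G1,9), (14,G1,10.5), (14,G2,10.5), (15,G3,12), (21,G1,13), (22,G3,14), (23,G1,15)
Step 2: Sum ranks within each group.
R_1 = 52 (n_1 = 5)
R_2 = 27.5 (n_2 = 5)
R_3 = 40.5 (n_3 = 5)
Step 3: H = 12/(N(N+1)) * sum(R_i^2/n_i) - 3(N+1)
     = 12/(15*16) * (52^2/5 + 27.5^2/5 + 40.5^2/5) - 3*16
     = 0.050000 * 1020.1 - 48
     = 3.005000.
Step 4: Ties present; correction factor C = 1 - 18/(15^3 - 15) = 0.994643. Corrected H = 3.005000 / 0.994643 = 3.021185.
Step 5: Under H0, H ~ chi^2(2); p-value = 0.220779.
Step 6: alpha = 0.05. fail to reject H0.

H = 3.0212, df = 2, p = 0.220779, fail to reject H0.


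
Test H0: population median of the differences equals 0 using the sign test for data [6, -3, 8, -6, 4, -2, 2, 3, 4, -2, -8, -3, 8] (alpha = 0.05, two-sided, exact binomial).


Step 1: Discard zero differences. Original n = 13; n_eff = number of nonzero differences = 13.
Nonzero differences (with sign): +6, -3, +8, -6, +4, -2, +2, +3, +4, -2, -8, -3, +8
Step 2: Count signs: positive = 7, negative = 6.
Step 3: Under H0: P(positive) = 0.5, so the number of positives S ~ Bin(13, 0.5).
Step 4: Two-sided exact p-value = sum of Bin(13,0.5) probabilities at or below the observed probability = 1.000000.
Step 5: alpha = 0.05. fail to reject H0.

n_eff = 13, pos = 7, neg = 6, p = 1.000000, fail to reject H0.


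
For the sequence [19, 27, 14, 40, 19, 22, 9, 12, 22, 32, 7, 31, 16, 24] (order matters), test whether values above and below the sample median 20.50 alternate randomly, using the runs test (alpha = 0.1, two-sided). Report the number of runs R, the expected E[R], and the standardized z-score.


Step 1: Compute median = 20.50; label A = above, B = below.
Labels in order: BABABABBAABABA  (n_A = 7, n_B = 7)
Step 2: Count runs R = 12.
Step 3: Under H0 (random ordering), E[R] = 2*n_A*n_B/(n_A+n_B) + 1 = 2*7*7/14 + 1 = 8.0000.
        Var[R] = 2*n_A*n_B*(2*n_A*n_B - n_A - n_B) / ((n_A+n_B)^2 * (n_A+n_B-1)) = 8232/2548 = 3.2308.
        SD[R] = 1.7974.
Step 4: Continuity-corrected z = (R - 0.5 - E[R]) / SD[R] = (12 - 0.5 - 8.0000) / 1.7974 = 1.9472.
Step 5: Two-sided p-value via normal approximation = 2*(1 - Phi(|z|)) = 0.051508.
Step 6: alpha = 0.1. reject H0.

R = 12, z = 1.9472, p = 0.051508, reject H0.


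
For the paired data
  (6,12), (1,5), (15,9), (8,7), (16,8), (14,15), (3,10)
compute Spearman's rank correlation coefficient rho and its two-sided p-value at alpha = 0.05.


Step 1: Rank x and y separately (midranks; no ties here).
rank(x): 6->3, 1->1, 15->6, 8->4, 16->7, 14->5, 3->2
rank(y): 12->6, 5->1, 9->4, 7->2, 8->3, 15->7, 10->5
Step 2: d_i = R_x(i) - R_y(i); compute d_i^2.
  (3-6)^2=9, (1-1)^2=0, (6-4)^2=4, (4-2)^2=4, (7-3)^2=16, (5-7)^2=4, (2-5)^2=9
sum(d^2) = 46.
Step 3: rho = 1 - 6*46 / (7*(7^2 - 1)) = 1 - 276/336 = 0.178571.
Step 4: Under H0, t = rho * sqrt((n-2)/(1-rho^2)) = 0.4058 ~ t(5).
Step 5: Two-sided p-value from the t-distribution with 5 df = 0.701658.
Step 6: alpha = 0.05. fail to reject H0.

rho = 0.1786, p = 0.701658, fail to reject H0 at alpha = 0.05.


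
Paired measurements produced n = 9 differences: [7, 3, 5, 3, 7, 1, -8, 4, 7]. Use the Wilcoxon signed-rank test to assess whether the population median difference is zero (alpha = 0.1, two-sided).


Step 1: Drop any zero differences (none here) and take |d_i|.
|d| = [7, 3, 5, 3, 7, 1, 8, 4, 7]
Step 2: Midrank |d_i| (ties get averaged ranks).
ranks: |7|->7, |3|->2.5, |5|->5, |3|->2.5, |7|->7, |1|->1, |8|->9, |4|->4, |7|->7
Step 3: Attach original signs; sum ranks with positive sign and with negative sign.
W+ = 7 + 2.5 + 5 + 2.5 + 7 + 1 + 4 + 7 = 36
W- = 9 = 9
(Check: W+ + W- = 45 should equal n(n+1)/2 = 45.)
Step 4: Test statistic W = min(W+, W-) = 9.
Step 5: Ties in |d|, so use the tie-corrected normal approximation.
        E[W] = n(n+1)/4 = 9*10/4 = 22.5.
        Tie groups: |d|=3 (t=2), |d|=7 (t=3); sum(t^3 - t) = 30.
        Var[W] = n(n+1)(2n+1)/24 - sum(t^3-t)/48 = 1710/24 - 30/48 = 70.625.
        z = (W - E[W]) / sqrt(Var[W]) = (9 - 22.5) / 8.4039 = -1.6064.
        Two-sided p = 2*Phi(z) = 0.108185.
Step 6: alpha = 0.1. fail to reject H0.

W+ = 36, W- = 9, W = min = 9, p = 0.108185, fail to reject H0.


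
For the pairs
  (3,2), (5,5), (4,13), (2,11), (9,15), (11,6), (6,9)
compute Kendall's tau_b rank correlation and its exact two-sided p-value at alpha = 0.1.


Step 1: Enumerate the 21 unordered pairs (i,j) with i<j and classify each by sign(x_j-x_i) * sign(y_j-y_i).
  (1,2):dx=+2,dy=+3->C; (1,3):dx=+1,dy=+11->C; (1,4):dx=-1,dy=+9->D; (1,5):dx=+6,dy=+13->C
  (1,6):dx=+8,dy=+4->C; (1,7):dx=+3,dy=+7->C; (2,3):dx=-1,dy=+8->D; (2,4):dx=-3,dy=+6->D
  (2,5):dx=+4,dy=+10->C; (2,6):dx=+6,dy=+1->C; (2,7):dx=+1,dy=+4->C; (3,4):dx=-2,dy=-2->C
  (3,5):dx=+5,dy=+2->C; (3,6):dx=+7,dy=-7->D; (3,7):dx=+2,dy=-4->D; (4,5):dx=+7,dy=+4->C
  (4,6):dx=+9,dy=-5->D; (4,7):dx=+4,dy=-2->D; (5,6):dx=+2,dy=-9->D; (5,7):dx=-3,dy=-6->C
  (6,7):dx=-5,dy=+3->D
Step 2: C = 12, D = 9, total pairs = 21.
Step 3: tau = (C - D)/(n(n-1)/2) = (12 - 9)/21 = 0.142857.
Step 4: Exact two-sided p-value (enumerate n! = 5040 permutations of y under H0): p = 0.772619.
Step 5: alpha = 0.1. fail to reject H0.

tau_b = 0.1429 (C=12, D=9), p = 0.772619, fail to reject H0.


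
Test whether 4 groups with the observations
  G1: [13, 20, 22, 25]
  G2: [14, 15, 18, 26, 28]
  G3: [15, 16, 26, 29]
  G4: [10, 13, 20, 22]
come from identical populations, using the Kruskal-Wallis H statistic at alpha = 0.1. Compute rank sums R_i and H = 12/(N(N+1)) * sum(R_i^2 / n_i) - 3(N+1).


Step 1: Combine all N = 17 observations and assign midranks.
sorted (value, group, rank): (10,G4,1), (13,G1,2.5), (13,G4,2.5), (14,G2,4), (15,G2,5.5), (15,G3,5.5), (16,G3,7), (18,G2,8), (20,G1,9.5), (20,G4,9.5), (22,G1,11.5), (22,G4,11.5), (25,G1,13), (26,G2,14.5), (26,G3,14.5), (28,G2,16), (29,G3,17)
Step 2: Sum ranks within each group.
R_1 = 36.5 (n_1 = 4)
R_2 = 48 (n_2 = 5)
R_3 = 44 (n_3 = 4)
R_4 = 24.5 (n_4 = 4)
Step 3: H = 12/(N(N+1)) * sum(R_i^2/n_i) - 3(N+1)
     = 12/(17*18) * (36.5^2/4 + 48^2/5 + 44^2/4 + 24.5^2/4) - 3*18
     = 0.039216 * 1427.92 - 54
     = 1.997059.
Step 4: Ties present; correction factor C = 1 - 30/(17^3 - 17) = 0.993873. Corrected H = 1.997059 / 0.993873 = 2.009371.
Step 5: Under H0, H ~ chi^2(3); p-value = 0.570464.
Step 6: alpha = 0.1. fail to reject H0.

H = 2.0094, df = 3, p = 0.570464, fail to reject H0.


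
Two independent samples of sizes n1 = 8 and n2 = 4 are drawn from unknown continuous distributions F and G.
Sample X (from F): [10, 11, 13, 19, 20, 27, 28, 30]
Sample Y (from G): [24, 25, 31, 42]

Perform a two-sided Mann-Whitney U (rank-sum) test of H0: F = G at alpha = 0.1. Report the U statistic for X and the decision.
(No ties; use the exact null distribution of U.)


Step 1: Combine and sort all 12 observations; assign midranks.
sorted (value, group): (10,X), (11,X), (13,X), (19,X), (20,X), (24,Y), (25,Y), (27,X), (28,X), (30,X), (31,Y), (42,Y)
ranks: 10->1, 11->2, 13->3, 19->4, 20->5, 24->6, 25->7, 27->8, 28->9, 30->10, 31->11, 42->12
Step 2: Rank sum for X: R1 = 1 + 2 + 3 + 4 + 5 + 8 + 9 + 10 = 42.
Step 3: U_X = R1 - n1(n1+1)/2 = 42 - 8*9/2 = 42 - 36 = 6.
       U_Y = n1*n2 - U_X = 32 - 6 = 26.
Step 4: No ties, so the exact null distribution of U (based on enumerating the C(12,8) = 495 equally likely rank assignments) gives the two-sided p-value.
Step 5: p-value = 0.109091; compare to alpha = 0.1. fail to reject H0.

U_X = 6, p = 0.109091, fail to reject H0 at alpha = 0.1.


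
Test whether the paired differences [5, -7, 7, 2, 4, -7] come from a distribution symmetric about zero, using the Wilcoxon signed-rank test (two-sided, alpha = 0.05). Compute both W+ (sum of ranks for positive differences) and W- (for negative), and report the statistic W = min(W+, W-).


Step 1: Drop any zero differences (none here) and take |d_i|.
|d| = [5, 7, 7, 2, 4, 7]
Step 2: Midrank |d_i| (ties get averaged ranks).
ranks: |5|->3, |7|->5, |7|->5, |2|->1, |4|->2, |7|->5
Step 3: Attach original signs; sum ranks with positive sign and with negative sign.
W+ = 3 + 5 + 1 + 2 = 11
W- = 5 + 5 = 10
(Check: W+ + W- = 21 should equal n(n+1)/2 = 21.)
Step 4: Test statistic W = min(W+, W-) = 10.
Step 5: Ties in |d|, so use the tie-corrected normal approximation.
        E[W] = n(n+1)/4 = 6*7/4 = 10.5.
        Tie groups: |d|=7 (t=3); sum(t^3 - t) = 24.
        Var[W] = n(n+1)(2n+1)/24 - sum(t^3-t)/48 = 546/24 - 24/48 = 22.25.
        z = (W - E[W]) / sqrt(Var[W]) = (10 - 10.5) / 4.7170 = -0.1060.
        Two-sided p = 2*Phi(z) = 0.915583.
Step 6: alpha = 0.05. fail to reject H0.

W+ = 11, W- = 10, W = min = 10, p = 0.915583, fail to reject H0.


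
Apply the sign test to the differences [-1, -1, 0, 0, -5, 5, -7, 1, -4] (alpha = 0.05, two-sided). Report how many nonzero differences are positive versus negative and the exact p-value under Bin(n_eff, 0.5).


Step 1: Discard zero differences. Original n = 9; n_eff = number of nonzero differences = 7.
Nonzero differences (with sign): -1, -1, -5, +5, -7, +1, -4
Step 2: Count signs: positive = 2, negative = 5.
Step 3: Under H0: P(positive) = 0.5, so the number of positives S ~ Bin(7, 0.5).
Step 4: Two-sided exact p-value = sum of Bin(7,0.5) probabilities at or below the observed probability = 0.453125.
Step 5: alpha = 0.05. fail to reject H0.

n_eff = 7, pos = 2, neg = 5, p = 0.453125, fail to reject H0.


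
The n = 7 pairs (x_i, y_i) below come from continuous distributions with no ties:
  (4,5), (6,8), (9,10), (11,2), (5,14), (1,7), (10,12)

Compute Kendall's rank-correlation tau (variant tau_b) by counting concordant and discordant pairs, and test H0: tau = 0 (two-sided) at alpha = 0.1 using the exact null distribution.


Step 1: Enumerate the 21 unordered pairs (i,j) with i<j and classify each by sign(x_j-x_i) * sign(y_j-y_i).
  (1,2):dx=+2,dy=+3->C; (1,3):dx=+5,dy=+5->C; (1,4):dx=+7,dy=-3->D; (1,5):dx=+1,dy=+9->C
  (1,6):dx=-3,dy=+2->D; (1,7):dx=+6,dy=+7->C; (2,3):dx=+3,dy=+2->C; (2,4):dx=+5,dy=-6->D
  (2,5):dx=-1,dy=+6->D; (2,6):dx=-5,dy=-1->C; (2,7):dx=+4,dy=+4->C; (3,4):dx=+2,dy=-8->D
  (3,5):dx=-4,dy=+4->D; (3,6):dx=-8,dy=-3->C; (3,7):dx=+1,dy=+2->C; (4,5):dx=-6,dy=+12->D
  (4,6):dx=-10,dy=+5->D; (4,7):dx=-1,dy=+10->D; (5,6):dx=-4,dy=-7->C; (5,7):dx=+5,dy=-2->D
  (6,7):dx=+9,dy=+5->C
Step 2: C = 11, D = 10, total pairs = 21.
Step 3: tau = (C - D)/(n(n-1)/2) = (11 - 10)/21 = 0.047619.
Step 4: Exact two-sided p-value (enumerate n! = 5040 permutations of y under H0): p = 1.000000.
Step 5: alpha = 0.1. fail to reject H0.

tau_b = 0.0476 (C=11, D=10), p = 1.000000, fail to reject H0.


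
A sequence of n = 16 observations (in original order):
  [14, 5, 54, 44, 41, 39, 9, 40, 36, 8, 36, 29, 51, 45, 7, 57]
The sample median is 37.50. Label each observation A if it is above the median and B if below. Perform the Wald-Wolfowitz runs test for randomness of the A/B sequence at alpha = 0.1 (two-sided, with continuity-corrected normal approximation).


Step 1: Compute median = 37.50; label A = above, B = below.
Labels in order: BBAAAABABBBBAABA  (n_A = 8, n_B = 8)
Step 2: Count runs R = 8.
Step 3: Under H0 (random ordering), E[R] = 2*n_A*n_B/(n_A+n_B) + 1 = 2*8*8/16 + 1 = 9.0000.
        Var[R] = 2*n_A*n_B*(2*n_A*n_B - n_A - n_B) / ((n_A+n_B)^2 * (n_A+n_B-1)) = 14336/3840 = 3.7333.
        SD[R] = 1.9322.
Step 4: Continuity-corrected z = (R + 0.5 - E[R]) / SD[R] = (8 + 0.5 - 9.0000) / 1.9322 = -0.2588.
Step 5: Two-sided p-value via normal approximation = 2*(1 - Phi(|z|)) = 0.795809.
Step 6: alpha = 0.1. fail to reject H0.

R = 8, z = -0.2588, p = 0.795809, fail to reject H0.


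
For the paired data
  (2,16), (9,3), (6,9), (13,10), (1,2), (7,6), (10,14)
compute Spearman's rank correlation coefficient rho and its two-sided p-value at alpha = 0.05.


Step 1: Rank x and y separately (midranks; no ties here).
rank(x): 2->2, 9->5, 6->3, 13->7, 1->1, 7->4, 10->6
rank(y): 16->7, 3->2, 9->4, 10->5, 2->1, 6->3, 14->6
Step 2: d_i = R_x(i) - R_y(i); compute d_i^2.
  (2-7)^2=25, (5-2)^2=9, (3-4)^2=1, (7-5)^2=4, (1-1)^2=0, (4-3)^2=1, (6-6)^2=0
sum(d^2) = 40.
Step 3: rho = 1 - 6*40 / (7*(7^2 - 1)) = 1 - 240/336 = 0.285714.
Step 4: Under H0, t = rho * sqrt((n-2)/(1-rho^2)) = 0.6667 ~ t(5).
Step 5: Two-sided p-value from the t-distribution with 5 df = 0.534509.
Step 6: alpha = 0.05. fail to reject H0.

rho = 0.2857, p = 0.534509, fail to reject H0 at alpha = 0.05.


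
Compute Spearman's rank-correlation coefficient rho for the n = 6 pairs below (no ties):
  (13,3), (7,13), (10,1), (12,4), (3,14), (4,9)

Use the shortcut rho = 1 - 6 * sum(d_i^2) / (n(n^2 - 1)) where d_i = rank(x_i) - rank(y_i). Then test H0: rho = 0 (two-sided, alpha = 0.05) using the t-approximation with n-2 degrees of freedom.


Step 1: Rank x and y separately (midranks; no ties here).
rank(x): 13->6, 7->3, 10->4, 12->5, 3->1, 4->2
rank(y): 3->2, 13->5, 1->1, 4->3, 14->6, 9->4
Step 2: d_i = R_x(i) - R_y(i); compute d_i^2.
  (6-2)^2=16, (3-5)^2=4, (4-1)^2=9, (5-3)^2=4, (1-6)^2=25, (2-4)^2=4
sum(d^2) = 62.
Step 3: rho = 1 - 6*62 / (6*(6^2 - 1)) = 1 - 372/210 = -0.771429.
Step 4: Under H0, t = rho * sqrt((n-2)/(1-rho^2)) = -2.4247 ~ t(4).
Step 5: Two-sided p-value from the t-distribution with 4 df = 0.072397.
Step 6: alpha = 0.05. fail to reject H0.

rho = -0.7714, p = 0.072397, fail to reject H0 at alpha = 0.05.


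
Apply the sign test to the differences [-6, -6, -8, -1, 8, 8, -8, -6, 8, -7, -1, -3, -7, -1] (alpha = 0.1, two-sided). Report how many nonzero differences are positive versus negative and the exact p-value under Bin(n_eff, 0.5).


Step 1: Discard zero differences. Original n = 14; n_eff = number of nonzero differences = 14.
Nonzero differences (with sign): -6, -6, -8, -1, +8, +8, -8, -6, +8, -7, -1, -3, -7, -1
Step 2: Count signs: positive = 3, negative = 11.
Step 3: Under H0: P(positive) = 0.5, so the number of positives S ~ Bin(14, 0.5).
Step 4: Two-sided exact p-value = sum of Bin(14,0.5) probabilities at or below the observed probability = 0.057373.
Step 5: alpha = 0.1. reject H0.

n_eff = 14, pos = 3, neg = 11, p = 0.057373, reject H0.


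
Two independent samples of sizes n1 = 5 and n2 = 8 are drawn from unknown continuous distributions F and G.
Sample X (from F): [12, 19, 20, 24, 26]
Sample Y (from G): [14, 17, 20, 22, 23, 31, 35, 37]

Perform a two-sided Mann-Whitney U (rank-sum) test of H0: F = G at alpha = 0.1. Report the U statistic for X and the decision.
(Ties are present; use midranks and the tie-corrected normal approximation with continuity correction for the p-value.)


Step 1: Combine and sort all 13 observations; assign midranks.
sorted (value, group): (12,X), (14,Y), (17,Y), (19,X), (20,X), (20,Y), (22,Y), (23,Y), (24,X), (26,X), (31,Y), (35,Y), (37,Y)
ranks: 12->1, 14->2, 17->3, 19->4, 20->5.5, 20->5.5, 22->7, 23->8, 24->9, 26->10, 31->11, 35->12, 37->13
Step 2: Rank sum for X: R1 = 1 + 4 + 5.5 + 9 + 10 = 29.5.
Step 3: U_X = R1 - n1(n1+1)/2 = 29.5 - 5*6/2 = 29.5 - 15 = 14.5.
       U_Y = n1*n2 - U_X = 40 - 14.5 = 25.5.
Step 4: Ties are present, so use the tie-corrected normal approximation (with continuity correction) for the p-value.
Step 5: p-value = 0.463600; compare to alpha = 0.1. fail to reject H0.

U_X = 14.5, p = 0.463600, fail to reject H0 at alpha = 0.1.


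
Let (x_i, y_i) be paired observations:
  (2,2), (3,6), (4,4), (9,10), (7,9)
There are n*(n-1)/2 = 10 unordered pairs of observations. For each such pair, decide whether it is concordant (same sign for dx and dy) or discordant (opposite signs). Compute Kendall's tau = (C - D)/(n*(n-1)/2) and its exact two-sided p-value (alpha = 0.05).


Step 1: Enumerate the 10 unordered pairs (i,j) with i<j and classify each by sign(x_j-x_i) * sign(y_j-y_i).
  (1,2):dx=+1,dy=+4->C; (1,3):dx=+2,dy=+2->C; (1,4):dx=+7,dy=+8->C; (1,5):dx=+5,dy=+7->C
  (2,3):dx=+1,dy=-2->D; (2,4):dx=+6,dy=+4->C; (2,5):dx=+4,dy=+3->C; (3,4):dx=+5,dy=+6->C
  (3,5):dx=+3,dy=+5->C; (4,5):dx=-2,dy=-1->C
Step 2: C = 9, D = 1, total pairs = 10.
Step 3: tau = (C - D)/(n(n-1)/2) = (9 - 1)/10 = 0.800000.
Step 4: Exact two-sided p-value (enumerate n! = 120 permutations of y under H0): p = 0.083333.
Step 5: alpha = 0.05. fail to reject H0.

tau_b = 0.8000 (C=9, D=1), p = 0.083333, fail to reject H0.


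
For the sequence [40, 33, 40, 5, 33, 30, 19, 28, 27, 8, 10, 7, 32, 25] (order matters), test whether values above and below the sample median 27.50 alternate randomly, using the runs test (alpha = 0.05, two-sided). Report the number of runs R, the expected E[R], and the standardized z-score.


Step 1: Compute median = 27.50; label A = above, B = below.
Labels in order: AAABAABABBBBAB  (n_A = 7, n_B = 7)
Step 2: Count runs R = 8.
Step 3: Under H0 (random ordering), E[R] = 2*n_A*n_B/(n_A+n_B) + 1 = 2*7*7/14 + 1 = 8.0000.
        Var[R] = 2*n_A*n_B*(2*n_A*n_B - n_A - n_B) / ((n_A+n_B)^2 * (n_A+n_B-1)) = 8232/2548 = 3.2308.
        SD[R] = 1.7974.
Step 4: R = E[R], so z = 0 with no continuity correction.
Step 5: Two-sided p-value via normal approximation = 2*(1 - Phi(|z|)) = 1.000000.
Step 6: alpha = 0.05. fail to reject H0.

R = 8, z = 0.0000, p = 1.000000, fail to reject H0.


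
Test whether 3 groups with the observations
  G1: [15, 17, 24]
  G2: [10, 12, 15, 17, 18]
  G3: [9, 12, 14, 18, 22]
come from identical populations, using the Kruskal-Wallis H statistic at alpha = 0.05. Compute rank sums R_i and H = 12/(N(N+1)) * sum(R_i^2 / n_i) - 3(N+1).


Step 1: Combine all N = 13 observations and assign midranks.
sorted (value, group, rank): (9,G3,1), (10,G2,2), (12,G2,3.5), (12,G3,3.5), (14,G3,5), (15,G1,6.5), (15,G2,6.5), (17,G1,8.5), (17,G2,8.5), (18,G2,10.5), (18,G3,10.5), (22,G3,12), (24,G1,13)
Step 2: Sum ranks within each group.
R_1 = 28 (n_1 = 3)
R_2 = 31 (n_2 = 5)
R_3 = 32 (n_3 = 5)
Step 3: H = 12/(N(N+1)) * sum(R_i^2/n_i) - 3(N+1)
     = 12/(13*14) * (28^2/3 + 31^2/5 + 32^2/5) - 3*14
     = 0.065934 * 658.333 - 42
     = 1.406593.
Step 4: Ties present; correction factor C = 1 - 24/(13^3 - 13) = 0.989011. Corrected H = 1.406593 / 0.989011 = 1.422222.
Step 5: Under H0, H ~ chi^2(2); p-value = 0.491098.
Step 6: alpha = 0.05. fail to reject H0.

H = 1.4222, df = 2, p = 0.491098, fail to reject H0.


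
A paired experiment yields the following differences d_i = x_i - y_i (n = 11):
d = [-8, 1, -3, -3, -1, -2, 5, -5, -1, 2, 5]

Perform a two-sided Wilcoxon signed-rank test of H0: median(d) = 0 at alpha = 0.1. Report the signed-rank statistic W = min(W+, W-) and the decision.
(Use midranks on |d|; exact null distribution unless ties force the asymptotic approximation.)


Step 1: Drop any zero differences (none here) and take |d_i|.
|d| = [8, 1, 3, 3, 1, 2, 5, 5, 1, 2, 5]
Step 2: Midrank |d_i| (ties get averaged ranks).
ranks: |8|->11, |1|->2, |3|->6.5, |3|->6.5, |1|->2, |2|->4.5, |5|->9, |5|->9, |1|->2, |2|->4.5, |5|->9
Step 3: Attach original signs; sum ranks with positive sign and with negative sign.
W+ = 2 + 9 + 4.5 + 9 = 24.5
W- = 11 + 6.5 + 6.5 + 2 + 4.5 + 9 + 2 = 41.5
(Check: W+ + W- = 66 should equal n(n+1)/2 = 66.)
Step 4: Test statistic W = min(W+, W-) = 24.5.
Step 5: Ties in |d|, so use the tie-corrected normal approximation.
        E[W] = n(n+1)/4 = 11*12/4 = 33.
        Tie groups: |d|=1 (t=3), |d|=2 (t=2), |d|=3 (t=2), |d|=5 (t=3); sum(t^3 - t) = 60.
        Var[W] = n(n+1)(2n+1)/24 - sum(t^3-t)/48 = 3036/24 - 60/48 = 125.25.
        z = (W - E[W]) / sqrt(Var[W]) = (24.5 - 33) / 11.1915 = -0.7595.
        Two-sided p = 2*Phi(z) = 0.447551.
Step 6: alpha = 0.1. fail to reject H0.

W+ = 24.5, W- = 41.5, W = min = 24.5, p = 0.447551, fail to reject H0.


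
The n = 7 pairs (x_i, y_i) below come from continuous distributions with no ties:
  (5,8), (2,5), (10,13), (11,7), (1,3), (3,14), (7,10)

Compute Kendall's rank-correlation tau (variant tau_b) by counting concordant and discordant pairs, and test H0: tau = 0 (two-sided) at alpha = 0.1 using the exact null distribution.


Step 1: Enumerate the 21 unordered pairs (i,j) with i<j and classify each by sign(x_j-x_i) * sign(y_j-y_i).
  (1,2):dx=-3,dy=-3->C; (1,3):dx=+5,dy=+5->C; (1,4):dx=+6,dy=-1->D; (1,5):dx=-4,dy=-5->C
  (1,6):dx=-2,dy=+6->D; (1,7):dx=+2,dy=+2->C; (2,3):dx=+8,dy=+8->C; (2,4):dx=+9,dy=+2->C
  (2,5):dx=-1,dy=-2->C; (2,6):dx=+1,dy=+9->C; (2,7):dx=+5,dy=+5->C; (3,4):dx=+1,dy=-6->D
  (3,5):dx=-9,dy=-10->C; (3,6):dx=-7,dy=+1->D; (3,7):dx=-3,dy=-3->C; (4,5):dx=-10,dy=-4->C
  (4,6):dx=-8,dy=+7->D; (4,7):dx=-4,dy=+3->D; (5,6):dx=+2,dy=+11->C; (5,7):dx=+6,dy=+7->C
  (6,7):dx=+4,dy=-4->D
Step 2: C = 14, D = 7, total pairs = 21.
Step 3: tau = (C - D)/(n(n-1)/2) = (14 - 7)/21 = 0.333333.
Step 4: Exact two-sided p-value (enumerate n! = 5040 permutations of y under H0): p = 0.381349.
Step 5: alpha = 0.1. fail to reject H0.

tau_b = 0.3333 (C=14, D=7), p = 0.381349, fail to reject H0.


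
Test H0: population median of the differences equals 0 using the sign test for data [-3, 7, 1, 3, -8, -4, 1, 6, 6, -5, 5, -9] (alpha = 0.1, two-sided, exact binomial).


Step 1: Discard zero differences. Original n = 12; n_eff = number of nonzero differences = 12.
Nonzero differences (with sign): -3, +7, +1, +3, -8, -4, +1, +6, +6, -5, +5, -9
Step 2: Count signs: positive = 7, negative = 5.
Step 3: Under H0: P(positive) = 0.5, so the number of positives S ~ Bin(12, 0.5).
Step 4: Two-sided exact p-value = sum of Bin(12,0.5) probabilities at or below the observed probability = 0.774414.
Step 5: alpha = 0.1. fail to reject H0.

n_eff = 12, pos = 7, neg = 5, p = 0.774414, fail to reject H0.


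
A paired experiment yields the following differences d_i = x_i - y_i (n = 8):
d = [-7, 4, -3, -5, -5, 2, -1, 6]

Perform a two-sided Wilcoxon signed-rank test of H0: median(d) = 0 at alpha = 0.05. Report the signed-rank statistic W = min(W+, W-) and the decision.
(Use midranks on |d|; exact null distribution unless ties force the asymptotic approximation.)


Step 1: Drop any zero differences (none here) and take |d_i|.
|d| = [7, 4, 3, 5, 5, 2, 1, 6]
Step 2: Midrank |d_i| (ties get averaged ranks).
ranks: |7|->8, |4|->4, |3|->3, |5|->5.5, |5|->5.5, |2|->2, |1|->1, |6|->7
Step 3: Attach original signs; sum ranks with positive sign and with negative sign.
W+ = 4 + 2 + 7 = 13
W- = 8 + 3 + 5.5 + 5.5 + 1 = 23
(Check: W+ + W- = 36 should equal n(n+1)/2 = 36.)
Step 4: Test statistic W = min(W+, W-) = 13.
Step 5: Ties in |d|, so use the tie-corrected normal approximation.
        E[W] = n(n+1)/4 = 8*9/4 = 18.
        Tie groups: |d|=5 (t=2); sum(t^3 - t) = 6.
        Var[W] = n(n+1)(2n+1)/24 - sum(t^3-t)/48 = 1224/24 - 6/48 = 50.875.
        z = (W - E[W]) / sqrt(Var[W]) = (13 - 18) / 7.1327 = -0.7010.
        Two-sided p = 2*Phi(z) = 0.483303.
Step 6: alpha = 0.05. fail to reject H0.

W+ = 13, W- = 23, W = min = 13, p = 0.483303, fail to reject H0.


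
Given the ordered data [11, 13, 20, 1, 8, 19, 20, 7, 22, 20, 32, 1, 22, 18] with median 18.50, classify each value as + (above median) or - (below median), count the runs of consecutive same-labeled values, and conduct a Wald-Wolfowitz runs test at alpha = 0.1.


Step 1: Compute median = 18.50; label A = above, B = below.
Labels in order: BBABBAABAAABAB  (n_A = 7, n_B = 7)
Step 2: Count runs R = 9.
Step 3: Under H0 (random ordering), E[R] = 2*n_A*n_B/(n_A+n_B) + 1 = 2*7*7/14 + 1 = 8.0000.
        Var[R] = 2*n_A*n_B*(2*n_A*n_B - n_A - n_B) / ((n_A+n_B)^2 * (n_A+n_B-1)) = 8232/2548 = 3.2308.
        SD[R] = 1.7974.
Step 4: Continuity-corrected z = (R - 0.5 - E[R]) / SD[R] = (9 - 0.5 - 8.0000) / 1.7974 = 0.2782.
Step 5: Two-sided p-value via normal approximation = 2*(1 - Phi(|z|)) = 0.780879.
Step 6: alpha = 0.1. fail to reject H0.

R = 9, z = 0.2782, p = 0.780879, fail to reject H0.


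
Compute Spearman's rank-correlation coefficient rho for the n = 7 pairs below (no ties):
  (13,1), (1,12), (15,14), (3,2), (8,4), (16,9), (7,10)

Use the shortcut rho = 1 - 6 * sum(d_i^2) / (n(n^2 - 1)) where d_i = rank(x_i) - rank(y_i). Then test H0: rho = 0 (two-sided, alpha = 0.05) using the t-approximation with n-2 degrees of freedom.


Step 1: Rank x and y separately (midranks; no ties here).
rank(x): 13->5, 1->1, 15->6, 3->2, 8->4, 16->7, 7->3
rank(y): 1->1, 12->6, 14->7, 2->2, 4->3, 9->4, 10->5
Step 2: d_i = R_x(i) - R_y(i); compute d_i^2.
  (5-1)^2=16, (1-6)^2=25, (6-7)^2=1, (2-2)^2=0, (4-3)^2=1, (7-4)^2=9, (3-5)^2=4
sum(d^2) = 56.
Step 3: rho = 1 - 6*56 / (7*(7^2 - 1)) = 1 - 336/336 = 0.000000.
Step 4: Under H0, t = rho * sqrt((n-2)/(1-rho^2)) = 0.0000 ~ t(5).
Step 5: Two-sided p-value from the t-distribution with 5 df = 1.000000.
Step 6: alpha = 0.05. fail to reject H0.

rho = 0.0000, p = 1.000000, fail to reject H0 at alpha = 0.05.


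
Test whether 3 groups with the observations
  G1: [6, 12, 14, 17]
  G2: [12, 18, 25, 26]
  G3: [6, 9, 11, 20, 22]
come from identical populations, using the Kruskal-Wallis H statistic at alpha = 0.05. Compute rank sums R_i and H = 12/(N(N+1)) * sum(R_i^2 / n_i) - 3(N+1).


Step 1: Combine all N = 13 observations and assign midranks.
sorted (value, group, rank): (6,G1,1.5), (6,G3,1.5), (9,G3,3), (11,G3,4), (12,G1,5.5), (12,G2,5.5), (14,G1,7), (17,G1,8), (18,G2,9), (20,G3,10), (22,G3,11), (25,G2,12), (26,G2,13)
Step 2: Sum ranks within each group.
R_1 = 22 (n_1 = 4)
R_2 = 39.5 (n_2 = 4)
R_3 = 29.5 (n_3 = 5)
Step 3: H = 12/(N(N+1)) * sum(R_i^2/n_i) - 3(N+1)
     = 12/(13*14) * (22^2/4 + 39.5^2/4 + 29.5^2/5) - 3*14
     = 0.065934 * 685.112 - 42
     = 3.172253.
Step 4: Ties present; correction factor C = 1 - 12/(13^3 - 13) = 0.994505. Corrected H = 3.172253 / 0.994505 = 3.189779.
Step 5: Under H0, H ~ chi^2(2); p-value = 0.202931.
Step 6: alpha = 0.05. fail to reject H0.

H = 3.1898, df = 2, p = 0.202931, fail to reject H0.


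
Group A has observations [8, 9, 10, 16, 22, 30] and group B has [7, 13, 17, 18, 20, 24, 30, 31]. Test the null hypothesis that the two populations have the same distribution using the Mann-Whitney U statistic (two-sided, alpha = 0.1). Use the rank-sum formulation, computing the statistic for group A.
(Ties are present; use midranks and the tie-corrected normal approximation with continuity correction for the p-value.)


Step 1: Combine and sort all 14 observations; assign midranks.
sorted (value, group): (7,Y), (8,X), (9,X), (10,X), (13,Y), (16,X), (17,Y), (18,Y), (20,Y), (22,X), (24,Y), (30,X), (30,Y), (31,Y)
ranks: 7->1, 8->2, 9->3, 10->4, 13->5, 16->6, 17->7, 18->8, 20->9, 22->10, 24->11, 30->12.5, 30->12.5, 31->14
Step 2: Rank sum for X: R1 = 2 + 3 + 4 + 6 + 10 + 12.5 = 37.5.
Step 3: U_X = R1 - n1(n1+1)/2 = 37.5 - 6*7/2 = 37.5 - 21 = 16.5.
       U_Y = n1*n2 - U_X = 48 - 16.5 = 31.5.
Step 4: Ties are present, so use the tie-corrected normal approximation (with continuity correction) for the p-value.
Step 5: p-value = 0.365629; compare to alpha = 0.1. fail to reject H0.

U_X = 16.5, p = 0.365629, fail to reject H0 at alpha = 0.1.
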